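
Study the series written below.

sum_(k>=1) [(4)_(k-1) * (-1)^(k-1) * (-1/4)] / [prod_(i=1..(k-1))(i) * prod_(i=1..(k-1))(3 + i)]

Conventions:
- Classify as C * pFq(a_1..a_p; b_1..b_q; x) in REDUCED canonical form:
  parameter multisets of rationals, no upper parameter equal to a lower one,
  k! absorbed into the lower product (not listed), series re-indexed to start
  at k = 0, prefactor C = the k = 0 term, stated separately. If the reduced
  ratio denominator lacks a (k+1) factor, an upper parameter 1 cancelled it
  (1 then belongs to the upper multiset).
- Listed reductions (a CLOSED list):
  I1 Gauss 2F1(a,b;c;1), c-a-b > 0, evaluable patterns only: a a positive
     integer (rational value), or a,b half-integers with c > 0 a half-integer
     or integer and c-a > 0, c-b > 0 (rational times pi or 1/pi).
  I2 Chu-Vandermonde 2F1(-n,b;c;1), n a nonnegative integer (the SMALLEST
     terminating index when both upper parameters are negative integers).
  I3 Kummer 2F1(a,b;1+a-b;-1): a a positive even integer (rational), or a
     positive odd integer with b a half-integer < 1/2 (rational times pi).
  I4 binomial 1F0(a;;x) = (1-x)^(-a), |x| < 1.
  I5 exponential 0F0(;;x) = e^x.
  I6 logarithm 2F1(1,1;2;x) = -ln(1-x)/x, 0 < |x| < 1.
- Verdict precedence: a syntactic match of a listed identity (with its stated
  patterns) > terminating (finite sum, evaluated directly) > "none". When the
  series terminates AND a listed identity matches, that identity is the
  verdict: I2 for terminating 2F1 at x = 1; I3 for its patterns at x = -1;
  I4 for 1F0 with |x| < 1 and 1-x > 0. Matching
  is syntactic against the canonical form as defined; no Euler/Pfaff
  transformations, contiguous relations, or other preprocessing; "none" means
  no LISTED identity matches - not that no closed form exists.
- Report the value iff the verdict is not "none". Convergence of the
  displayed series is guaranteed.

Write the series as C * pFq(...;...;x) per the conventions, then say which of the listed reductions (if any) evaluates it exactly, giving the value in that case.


Classification (C = -1/4): 0F0 with upper {-}, lower {-}, argument x = -1. Verdict: this is the exponential series (I5) (the 0F0 exponential series at x = -1). Value: (-1/4) * e^(-1).

Key observation: t_0 = -1/4 here, and the product of the first k integers (C = -1/4) is k!.
Step ratio: r(k) = (-1) * 1 / [(k+1)] - rational in k, leading ratio (-1); with t_0 = -1/4, classification follows.


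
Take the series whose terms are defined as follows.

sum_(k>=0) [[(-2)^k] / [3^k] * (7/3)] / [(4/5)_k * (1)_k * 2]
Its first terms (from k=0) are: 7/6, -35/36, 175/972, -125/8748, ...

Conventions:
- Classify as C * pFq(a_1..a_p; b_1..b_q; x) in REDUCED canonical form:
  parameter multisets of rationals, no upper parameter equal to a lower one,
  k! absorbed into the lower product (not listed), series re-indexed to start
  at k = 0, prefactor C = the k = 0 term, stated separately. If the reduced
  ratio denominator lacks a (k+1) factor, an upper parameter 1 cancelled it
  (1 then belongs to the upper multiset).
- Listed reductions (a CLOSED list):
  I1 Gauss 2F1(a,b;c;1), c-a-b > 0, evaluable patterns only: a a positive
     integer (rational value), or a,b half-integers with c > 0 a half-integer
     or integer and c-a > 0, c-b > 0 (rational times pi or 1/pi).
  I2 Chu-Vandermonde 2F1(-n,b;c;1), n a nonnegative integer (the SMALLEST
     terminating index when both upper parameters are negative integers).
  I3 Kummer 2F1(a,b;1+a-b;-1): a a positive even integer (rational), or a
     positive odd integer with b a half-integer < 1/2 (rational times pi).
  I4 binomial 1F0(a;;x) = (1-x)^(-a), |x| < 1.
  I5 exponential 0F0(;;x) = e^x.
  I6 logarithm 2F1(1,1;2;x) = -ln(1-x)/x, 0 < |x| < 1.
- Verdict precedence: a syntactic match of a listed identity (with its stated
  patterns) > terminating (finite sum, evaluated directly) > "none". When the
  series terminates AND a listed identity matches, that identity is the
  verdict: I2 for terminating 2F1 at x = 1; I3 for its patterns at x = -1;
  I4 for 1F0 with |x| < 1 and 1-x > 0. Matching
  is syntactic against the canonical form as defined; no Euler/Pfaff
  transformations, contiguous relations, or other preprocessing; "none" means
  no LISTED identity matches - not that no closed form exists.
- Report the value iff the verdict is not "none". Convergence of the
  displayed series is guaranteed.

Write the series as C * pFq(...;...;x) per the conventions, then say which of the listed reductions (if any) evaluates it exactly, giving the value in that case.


The tell: with t_0 = 7/6, (1)_k (C = 7/6) is k! itself.
Ratio: r(k) = (-2/3) * 1 / [(k+4/5) (k+1)] ; factor over Q: parameters, x = (-2/3), and C = 7/6.

Prefactor 7/6, argument -2/3: 0F1 with upper {-} over lower {4/5}. Verdict: none - at argument -2/3 the multisets {-} ; {4/5} match no listed identity.


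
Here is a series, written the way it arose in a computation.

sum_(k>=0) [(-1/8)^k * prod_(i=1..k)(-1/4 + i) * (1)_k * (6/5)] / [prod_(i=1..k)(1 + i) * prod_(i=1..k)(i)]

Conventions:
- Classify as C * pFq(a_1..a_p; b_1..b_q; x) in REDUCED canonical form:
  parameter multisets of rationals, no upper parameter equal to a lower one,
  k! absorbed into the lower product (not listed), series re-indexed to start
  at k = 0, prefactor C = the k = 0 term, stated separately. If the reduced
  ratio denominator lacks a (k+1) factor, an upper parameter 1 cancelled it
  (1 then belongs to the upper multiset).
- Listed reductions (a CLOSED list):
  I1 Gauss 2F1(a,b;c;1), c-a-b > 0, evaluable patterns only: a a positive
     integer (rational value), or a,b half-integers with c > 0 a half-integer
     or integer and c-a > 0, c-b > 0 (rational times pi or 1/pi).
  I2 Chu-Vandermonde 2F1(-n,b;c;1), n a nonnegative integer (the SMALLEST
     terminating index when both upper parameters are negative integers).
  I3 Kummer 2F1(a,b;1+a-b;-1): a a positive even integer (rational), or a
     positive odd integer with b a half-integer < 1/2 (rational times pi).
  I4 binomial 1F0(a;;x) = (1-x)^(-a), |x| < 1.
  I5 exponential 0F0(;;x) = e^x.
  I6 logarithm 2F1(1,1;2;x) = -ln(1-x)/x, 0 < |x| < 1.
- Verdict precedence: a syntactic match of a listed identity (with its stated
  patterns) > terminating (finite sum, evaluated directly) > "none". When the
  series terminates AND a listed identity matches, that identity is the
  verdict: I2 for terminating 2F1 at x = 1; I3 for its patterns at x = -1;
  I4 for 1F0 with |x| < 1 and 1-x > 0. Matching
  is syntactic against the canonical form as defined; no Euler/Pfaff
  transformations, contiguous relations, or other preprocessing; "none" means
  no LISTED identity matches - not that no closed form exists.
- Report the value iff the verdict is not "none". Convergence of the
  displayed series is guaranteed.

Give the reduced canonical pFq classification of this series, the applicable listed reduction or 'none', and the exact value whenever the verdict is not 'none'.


Canonical form: C = 6/5 times 2F1 with upper {3/4, 1}, lower {2}, x = -1/8. Verdict: none - at argument -1/8 the multisets {3/4, 1} ; {2} match no listed identity.

First insight: from the first term 6/5: the running product (C = 6/5, x = -1/8) telescopes to a rising factorial.
Consecutive-term ratio: r(k) = (-1/8) * (k+3/4) (k+1) / [(k+2) (k+1)] - rational; roots negated = parameters, x = (-1/8), C = 6/5.


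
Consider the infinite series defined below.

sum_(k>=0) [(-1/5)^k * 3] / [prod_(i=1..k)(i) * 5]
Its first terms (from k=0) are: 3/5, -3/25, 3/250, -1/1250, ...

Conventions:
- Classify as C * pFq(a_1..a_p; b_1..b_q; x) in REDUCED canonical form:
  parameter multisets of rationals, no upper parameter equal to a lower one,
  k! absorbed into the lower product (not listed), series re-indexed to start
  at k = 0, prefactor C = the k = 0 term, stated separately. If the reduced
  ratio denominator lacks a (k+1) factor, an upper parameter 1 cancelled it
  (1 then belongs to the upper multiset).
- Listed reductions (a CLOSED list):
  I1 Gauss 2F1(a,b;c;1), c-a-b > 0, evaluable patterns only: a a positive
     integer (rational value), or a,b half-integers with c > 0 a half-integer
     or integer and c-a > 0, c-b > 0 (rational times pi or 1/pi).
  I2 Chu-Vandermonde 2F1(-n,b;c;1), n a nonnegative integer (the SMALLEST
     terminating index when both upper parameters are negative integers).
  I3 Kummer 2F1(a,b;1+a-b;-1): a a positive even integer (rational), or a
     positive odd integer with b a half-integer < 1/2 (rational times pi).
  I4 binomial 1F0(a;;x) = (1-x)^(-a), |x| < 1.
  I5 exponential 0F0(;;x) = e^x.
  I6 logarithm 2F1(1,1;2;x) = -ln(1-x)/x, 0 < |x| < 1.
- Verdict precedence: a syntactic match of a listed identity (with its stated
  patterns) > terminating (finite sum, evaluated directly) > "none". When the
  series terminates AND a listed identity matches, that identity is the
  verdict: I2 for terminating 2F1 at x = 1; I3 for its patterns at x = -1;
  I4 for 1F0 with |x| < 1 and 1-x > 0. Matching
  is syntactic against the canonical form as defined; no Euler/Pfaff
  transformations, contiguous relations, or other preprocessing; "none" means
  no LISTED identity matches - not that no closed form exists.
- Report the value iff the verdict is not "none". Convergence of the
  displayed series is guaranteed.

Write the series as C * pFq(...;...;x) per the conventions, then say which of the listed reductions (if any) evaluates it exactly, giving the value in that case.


Canonical form: C = 3/5 times 0F0 with upper {-}, lower {-}, x = -1/5. Verdict at x = -1/5: the exponential series (I5) matches (the 0F0 exponential series at x = -1/5). Value: (3/5) * e^(-1/5).

Key step: from the first term 3/5: the constant factors (prefactor 3/5) combine into one prefactor.
Adjacent-term ratio: r(k) = (-1/5) * 1 / [(k+1)] - rational in k, leading ratio (-1/5); with t_0 = 3/5, classification follows.


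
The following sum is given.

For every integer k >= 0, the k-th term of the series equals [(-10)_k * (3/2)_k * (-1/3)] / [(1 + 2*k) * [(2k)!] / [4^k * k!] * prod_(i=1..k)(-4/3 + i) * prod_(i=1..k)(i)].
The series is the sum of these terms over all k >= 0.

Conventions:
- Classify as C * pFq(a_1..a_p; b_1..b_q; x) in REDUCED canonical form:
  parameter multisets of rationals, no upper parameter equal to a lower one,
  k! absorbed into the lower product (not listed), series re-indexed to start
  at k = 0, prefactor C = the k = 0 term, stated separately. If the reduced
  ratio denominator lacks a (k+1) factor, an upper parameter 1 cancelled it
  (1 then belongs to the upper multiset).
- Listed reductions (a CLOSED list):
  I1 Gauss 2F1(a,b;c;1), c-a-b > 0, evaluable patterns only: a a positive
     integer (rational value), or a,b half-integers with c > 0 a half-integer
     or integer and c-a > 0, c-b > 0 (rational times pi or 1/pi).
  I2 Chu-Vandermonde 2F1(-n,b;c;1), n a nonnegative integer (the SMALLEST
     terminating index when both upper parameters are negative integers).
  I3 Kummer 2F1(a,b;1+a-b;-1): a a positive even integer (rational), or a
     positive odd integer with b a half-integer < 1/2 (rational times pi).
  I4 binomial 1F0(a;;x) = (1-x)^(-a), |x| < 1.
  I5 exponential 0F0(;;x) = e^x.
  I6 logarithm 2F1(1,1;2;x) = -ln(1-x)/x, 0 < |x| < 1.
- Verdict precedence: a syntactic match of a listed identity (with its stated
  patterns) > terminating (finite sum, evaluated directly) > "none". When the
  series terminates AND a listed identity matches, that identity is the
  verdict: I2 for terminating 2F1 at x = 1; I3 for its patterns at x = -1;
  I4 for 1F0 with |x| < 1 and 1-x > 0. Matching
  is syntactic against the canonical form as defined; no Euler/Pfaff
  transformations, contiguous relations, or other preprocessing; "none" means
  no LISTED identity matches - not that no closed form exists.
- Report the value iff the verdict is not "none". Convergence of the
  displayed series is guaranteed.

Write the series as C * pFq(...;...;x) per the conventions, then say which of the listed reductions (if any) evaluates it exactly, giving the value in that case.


This is -1/3 * 1F1(-10; -1/3; 1) in reduced canonical form. Verdict: terminating - upper -10 stops the sum at k = 10; the 11 terms are added exactly. Hence: 4459181899/7514707200.

Key observation: with t_0 = -1/3, the lower (2k+1) factor (prefactor -1/3) shifts a half-integer Pochhammer.
Consecutive-term ratio: r(k) = 1 * (k-10) / [(k-1/3) (k+1)] ; factor over Q: parameters, x = 1, and C = -1/3.


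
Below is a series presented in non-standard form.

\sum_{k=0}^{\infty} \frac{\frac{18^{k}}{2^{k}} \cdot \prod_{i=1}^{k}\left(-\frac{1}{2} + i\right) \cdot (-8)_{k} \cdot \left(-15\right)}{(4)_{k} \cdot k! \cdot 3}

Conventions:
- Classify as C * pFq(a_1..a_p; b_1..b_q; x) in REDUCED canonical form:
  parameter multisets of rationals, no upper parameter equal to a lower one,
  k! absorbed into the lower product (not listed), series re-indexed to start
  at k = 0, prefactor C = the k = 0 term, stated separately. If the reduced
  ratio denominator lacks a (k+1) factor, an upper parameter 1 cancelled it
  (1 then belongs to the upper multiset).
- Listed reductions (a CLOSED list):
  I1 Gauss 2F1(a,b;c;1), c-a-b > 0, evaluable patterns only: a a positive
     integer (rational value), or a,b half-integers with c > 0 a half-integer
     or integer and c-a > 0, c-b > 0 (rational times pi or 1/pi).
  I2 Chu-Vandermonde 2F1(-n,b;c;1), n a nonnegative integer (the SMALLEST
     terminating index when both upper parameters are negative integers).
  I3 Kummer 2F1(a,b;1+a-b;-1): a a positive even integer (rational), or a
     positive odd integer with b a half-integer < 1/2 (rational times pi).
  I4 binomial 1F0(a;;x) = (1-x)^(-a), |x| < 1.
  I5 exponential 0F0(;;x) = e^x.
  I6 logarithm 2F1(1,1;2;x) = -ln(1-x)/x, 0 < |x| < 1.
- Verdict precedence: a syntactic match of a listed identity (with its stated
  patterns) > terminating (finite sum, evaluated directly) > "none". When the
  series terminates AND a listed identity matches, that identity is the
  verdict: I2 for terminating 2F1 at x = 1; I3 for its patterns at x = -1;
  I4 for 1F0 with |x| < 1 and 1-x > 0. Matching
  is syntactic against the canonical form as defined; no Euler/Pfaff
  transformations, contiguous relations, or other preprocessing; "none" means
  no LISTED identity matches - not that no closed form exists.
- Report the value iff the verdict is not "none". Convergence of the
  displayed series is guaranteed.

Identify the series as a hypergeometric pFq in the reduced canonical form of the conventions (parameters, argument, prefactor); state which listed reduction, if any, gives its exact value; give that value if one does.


This is -5 * 2F1(-8, \frac{1}{2}; 4; 9) in reduced canonical form. Verdict: terminating - upper parameter -8 makes this a finite sum (last index 8), evaluated exactly. Hence: -\frac{2113154995}{32768}.

Structural cue: from the first term -5: the constant factors (prefactor -5) combine into one prefactor.
Ratio: r(k) = 9 * (k-8) (k+\frac{1}{2}) / [(k+4) (k+1)] - rational; roots negated = parameters, x = 9, C = -5.


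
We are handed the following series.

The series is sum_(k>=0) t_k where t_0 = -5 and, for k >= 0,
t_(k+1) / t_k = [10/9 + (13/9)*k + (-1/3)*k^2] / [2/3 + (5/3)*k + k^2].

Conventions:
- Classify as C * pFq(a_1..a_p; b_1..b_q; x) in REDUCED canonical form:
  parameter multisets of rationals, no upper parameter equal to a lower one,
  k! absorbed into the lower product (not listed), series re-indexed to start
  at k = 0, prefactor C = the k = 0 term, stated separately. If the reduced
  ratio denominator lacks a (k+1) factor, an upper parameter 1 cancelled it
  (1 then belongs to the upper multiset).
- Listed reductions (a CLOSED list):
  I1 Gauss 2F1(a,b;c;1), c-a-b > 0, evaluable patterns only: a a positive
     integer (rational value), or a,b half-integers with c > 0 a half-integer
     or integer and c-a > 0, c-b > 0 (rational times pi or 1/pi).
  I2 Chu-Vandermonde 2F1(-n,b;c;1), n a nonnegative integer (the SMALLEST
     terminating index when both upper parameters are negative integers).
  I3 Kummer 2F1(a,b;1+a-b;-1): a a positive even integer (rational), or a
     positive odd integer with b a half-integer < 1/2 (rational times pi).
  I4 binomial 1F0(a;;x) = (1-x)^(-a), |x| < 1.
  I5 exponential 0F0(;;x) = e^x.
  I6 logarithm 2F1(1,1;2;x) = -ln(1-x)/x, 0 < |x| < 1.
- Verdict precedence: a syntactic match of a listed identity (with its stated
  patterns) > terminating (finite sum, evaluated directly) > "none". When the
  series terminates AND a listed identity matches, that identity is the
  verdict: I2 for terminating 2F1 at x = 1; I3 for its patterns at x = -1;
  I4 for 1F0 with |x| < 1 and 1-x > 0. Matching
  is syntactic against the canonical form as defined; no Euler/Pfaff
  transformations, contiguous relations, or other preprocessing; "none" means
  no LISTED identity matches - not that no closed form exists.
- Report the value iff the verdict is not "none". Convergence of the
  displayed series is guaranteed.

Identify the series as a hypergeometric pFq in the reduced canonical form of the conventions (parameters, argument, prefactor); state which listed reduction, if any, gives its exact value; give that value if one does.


Classification (C = -5): 1F0 with upper {-5}, lower {-}, argument x = -1/3. Verdict (x = -1/3): binomial (I4) applies (the 1F0 binomial series: exponent 5, x = -1/3). Sum: -5120/243.

Key observation: t_0 = -5 here, and cancel k + 2/3 from the displayed ratio first; then C = -5.
Term ratio: r(k) = (-1/3) * (k-5) / [(k+1)] - poly over poly, x = (-1/3) from leading terms; C = -5 at k = 0.


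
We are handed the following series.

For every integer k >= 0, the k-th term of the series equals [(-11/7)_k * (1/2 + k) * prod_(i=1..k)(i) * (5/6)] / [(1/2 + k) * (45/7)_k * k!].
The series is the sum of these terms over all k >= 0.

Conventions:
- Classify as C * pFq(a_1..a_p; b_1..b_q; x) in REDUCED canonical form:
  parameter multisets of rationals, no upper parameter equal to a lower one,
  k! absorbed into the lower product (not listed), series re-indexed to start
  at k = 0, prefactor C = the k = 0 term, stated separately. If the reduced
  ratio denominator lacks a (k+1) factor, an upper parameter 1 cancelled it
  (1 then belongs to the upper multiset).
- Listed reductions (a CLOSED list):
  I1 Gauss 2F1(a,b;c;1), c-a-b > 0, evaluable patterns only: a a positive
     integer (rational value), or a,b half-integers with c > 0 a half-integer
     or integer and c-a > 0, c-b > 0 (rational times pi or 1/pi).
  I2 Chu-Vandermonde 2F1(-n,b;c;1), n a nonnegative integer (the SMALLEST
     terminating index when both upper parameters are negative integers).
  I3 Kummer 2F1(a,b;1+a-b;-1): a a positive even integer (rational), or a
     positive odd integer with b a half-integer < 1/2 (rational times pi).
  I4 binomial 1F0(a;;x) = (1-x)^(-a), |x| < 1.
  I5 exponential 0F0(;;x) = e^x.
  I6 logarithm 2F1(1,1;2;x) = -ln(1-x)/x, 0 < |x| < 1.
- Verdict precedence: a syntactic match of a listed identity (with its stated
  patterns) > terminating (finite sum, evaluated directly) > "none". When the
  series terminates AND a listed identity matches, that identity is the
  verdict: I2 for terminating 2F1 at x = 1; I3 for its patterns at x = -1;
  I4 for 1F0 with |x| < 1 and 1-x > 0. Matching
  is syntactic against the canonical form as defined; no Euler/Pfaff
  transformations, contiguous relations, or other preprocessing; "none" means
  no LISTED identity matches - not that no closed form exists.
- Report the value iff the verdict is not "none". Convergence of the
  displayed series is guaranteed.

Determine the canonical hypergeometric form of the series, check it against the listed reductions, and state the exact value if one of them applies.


At argument 1: a 2F1 with upper {-11/7, 1}, lower {45/7}, scaled by C = 5/6. Verdict: the Gauss summation I1 fires (x = 1: the Gamma ratio telescopes since c-a-b = 7 > 0 and a = 1 in Z>0). Its exact value is 95/147.

First insight: t_0 = 5/6 here, and the factor k + 1/2 cancels (top and bottom), leaving C = 5/6, x = 1.
Step ratio: r(k) = 1 * (k-11/7) (k+1) / [(k+45/7) (k+1)] - rational; roots negated = parameters, x = 1, C = 5/6.


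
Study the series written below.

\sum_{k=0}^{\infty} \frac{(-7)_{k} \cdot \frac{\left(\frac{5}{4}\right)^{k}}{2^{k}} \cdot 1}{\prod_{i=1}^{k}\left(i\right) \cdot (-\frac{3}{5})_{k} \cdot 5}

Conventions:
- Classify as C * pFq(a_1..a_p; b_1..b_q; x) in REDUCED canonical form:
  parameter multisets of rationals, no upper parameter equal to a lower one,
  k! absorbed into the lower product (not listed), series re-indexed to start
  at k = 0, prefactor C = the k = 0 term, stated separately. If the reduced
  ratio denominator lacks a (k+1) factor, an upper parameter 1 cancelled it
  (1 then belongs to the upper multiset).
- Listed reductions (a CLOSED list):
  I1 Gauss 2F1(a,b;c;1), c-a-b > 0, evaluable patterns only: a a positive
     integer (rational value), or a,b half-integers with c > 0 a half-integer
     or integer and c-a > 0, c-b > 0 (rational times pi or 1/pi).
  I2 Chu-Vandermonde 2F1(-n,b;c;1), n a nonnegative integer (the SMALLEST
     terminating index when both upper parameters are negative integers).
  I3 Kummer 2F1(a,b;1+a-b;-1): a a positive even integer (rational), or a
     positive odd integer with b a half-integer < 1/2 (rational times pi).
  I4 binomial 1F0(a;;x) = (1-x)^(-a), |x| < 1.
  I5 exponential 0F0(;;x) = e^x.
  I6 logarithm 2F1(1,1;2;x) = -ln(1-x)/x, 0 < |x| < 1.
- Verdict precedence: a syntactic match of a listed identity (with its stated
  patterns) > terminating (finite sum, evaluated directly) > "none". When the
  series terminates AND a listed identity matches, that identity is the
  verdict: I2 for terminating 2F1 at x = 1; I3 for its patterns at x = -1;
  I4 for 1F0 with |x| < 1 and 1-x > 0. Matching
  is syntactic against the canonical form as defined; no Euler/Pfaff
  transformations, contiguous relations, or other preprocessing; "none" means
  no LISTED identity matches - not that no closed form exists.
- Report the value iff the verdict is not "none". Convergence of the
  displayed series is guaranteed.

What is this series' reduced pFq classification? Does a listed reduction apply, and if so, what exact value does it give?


This is \frac{1}{5} * 1F1(-7; -\frac{3}{5}; \frac{5}{8}) in reduced canonical form. Verdict: terminating (-7 upstairs). 8 nonzero terms in all; added directly. Exact value: -\frac{68127311764991}{53366143057920}.

First insight: t_0 = \frac{1}{5} here, and the two k-th powers (C = 1/5) combine into one argument.
Consecutive-term ratio: r(k) = \frac{5}{8} * (k-7) / [(k-\frac{3}{5}) (k+1)] - poly over poly, x = \frac{5}{8} from leading terms; C = \frac{1}{5} at k = 0.


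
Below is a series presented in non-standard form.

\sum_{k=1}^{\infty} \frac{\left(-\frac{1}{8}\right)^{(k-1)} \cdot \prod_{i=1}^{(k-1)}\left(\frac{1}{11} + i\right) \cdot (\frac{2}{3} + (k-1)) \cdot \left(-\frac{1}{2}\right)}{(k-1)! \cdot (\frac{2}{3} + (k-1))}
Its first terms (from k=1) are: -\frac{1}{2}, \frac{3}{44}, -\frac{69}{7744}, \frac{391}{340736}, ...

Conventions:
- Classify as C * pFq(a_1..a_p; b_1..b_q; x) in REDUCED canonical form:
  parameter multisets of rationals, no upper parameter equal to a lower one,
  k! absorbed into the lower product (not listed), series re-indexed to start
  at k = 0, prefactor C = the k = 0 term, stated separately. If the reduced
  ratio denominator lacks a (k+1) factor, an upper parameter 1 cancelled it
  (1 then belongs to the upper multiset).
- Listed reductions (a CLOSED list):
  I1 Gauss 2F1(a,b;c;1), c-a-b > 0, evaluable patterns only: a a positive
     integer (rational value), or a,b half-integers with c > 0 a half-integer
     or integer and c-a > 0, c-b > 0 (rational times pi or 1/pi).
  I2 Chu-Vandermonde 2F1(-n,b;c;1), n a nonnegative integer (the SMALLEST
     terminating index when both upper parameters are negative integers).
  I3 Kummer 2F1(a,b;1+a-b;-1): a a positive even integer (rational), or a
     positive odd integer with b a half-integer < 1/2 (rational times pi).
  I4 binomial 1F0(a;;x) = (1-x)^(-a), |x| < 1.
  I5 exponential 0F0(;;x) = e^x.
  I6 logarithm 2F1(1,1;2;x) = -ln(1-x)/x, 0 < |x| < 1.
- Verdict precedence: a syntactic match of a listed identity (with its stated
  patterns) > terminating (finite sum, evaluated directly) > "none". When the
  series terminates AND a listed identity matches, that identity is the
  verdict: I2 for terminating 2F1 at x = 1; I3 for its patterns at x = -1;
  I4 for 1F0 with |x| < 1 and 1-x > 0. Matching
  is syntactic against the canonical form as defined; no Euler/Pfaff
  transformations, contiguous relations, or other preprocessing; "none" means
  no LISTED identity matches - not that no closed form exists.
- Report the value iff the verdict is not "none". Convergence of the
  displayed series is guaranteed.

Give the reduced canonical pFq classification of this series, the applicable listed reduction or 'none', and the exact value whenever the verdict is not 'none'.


At argument -\frac{1}{8}: a 1F0 with upper {\frac{12}{11}}, lower {-}, scaled by C = -\frac{1}{2}. Verdict: this is the I4 binomial reduction (the 1F0 binomial series: exponent -12/11, x = -\frac{1}{8}). Sum: \left(-\frac{1}{2}\right) \cdot \left(\frac{9}{8}\right)^{-\frac{12}{11}}.

Key step: with t_0 = -\frac{1}{2}, the factor k + 2/3 cancels (top and bottom), leaving prefactor -1/2.
Term ratio: r(k) = -\frac{1}{8} * (k+\frac{12}{11}) / [(k+1)] - rational in k. x = -\frac{1}{8}; t_0 = -\frac{1}{2}; negate the roots.


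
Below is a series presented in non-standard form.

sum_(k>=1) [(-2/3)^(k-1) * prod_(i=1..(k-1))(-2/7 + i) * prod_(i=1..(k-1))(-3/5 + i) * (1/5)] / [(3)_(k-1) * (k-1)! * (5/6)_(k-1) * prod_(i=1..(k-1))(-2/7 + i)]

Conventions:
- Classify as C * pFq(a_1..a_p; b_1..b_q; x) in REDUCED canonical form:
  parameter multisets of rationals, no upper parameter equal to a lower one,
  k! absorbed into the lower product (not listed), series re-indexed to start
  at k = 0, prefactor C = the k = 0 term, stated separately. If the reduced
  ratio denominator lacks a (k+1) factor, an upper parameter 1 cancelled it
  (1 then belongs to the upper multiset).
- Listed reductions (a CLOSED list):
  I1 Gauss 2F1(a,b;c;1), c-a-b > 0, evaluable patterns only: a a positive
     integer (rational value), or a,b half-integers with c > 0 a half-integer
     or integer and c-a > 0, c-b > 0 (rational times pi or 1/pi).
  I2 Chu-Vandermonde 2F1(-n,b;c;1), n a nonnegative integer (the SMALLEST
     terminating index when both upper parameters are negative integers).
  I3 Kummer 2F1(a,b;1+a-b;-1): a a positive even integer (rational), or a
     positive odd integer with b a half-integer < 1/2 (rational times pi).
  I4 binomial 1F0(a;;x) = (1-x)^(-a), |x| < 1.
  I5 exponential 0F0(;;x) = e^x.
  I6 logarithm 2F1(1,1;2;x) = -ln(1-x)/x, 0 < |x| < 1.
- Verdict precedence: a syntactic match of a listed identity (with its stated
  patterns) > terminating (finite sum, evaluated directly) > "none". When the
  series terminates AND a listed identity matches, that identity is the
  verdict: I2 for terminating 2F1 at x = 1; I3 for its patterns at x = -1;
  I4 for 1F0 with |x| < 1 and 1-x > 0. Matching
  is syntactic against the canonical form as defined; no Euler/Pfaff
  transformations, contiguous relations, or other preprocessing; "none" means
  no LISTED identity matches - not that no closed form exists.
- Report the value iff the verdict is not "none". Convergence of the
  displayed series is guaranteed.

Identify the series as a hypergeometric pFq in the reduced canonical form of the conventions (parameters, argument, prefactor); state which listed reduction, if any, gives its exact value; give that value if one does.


Reduced: x = -2/3, 1F2, upper = {2/5}, lower = {5/6, 3}, C = 1/5. Verdict: none. Every listed pattern misses the 1F2 form at -2/3, upper {2/5}.

Key observation: from the first term 1/5: the running product (C = 1/5) telescopes to a rising factorial.
Ratio: r(k) = (-2/3) * (k+2/5) / [(k+5/6) (k+3) (k+1)] - rational; roots negated = parameters, x = (-2/3), C = 1/5.


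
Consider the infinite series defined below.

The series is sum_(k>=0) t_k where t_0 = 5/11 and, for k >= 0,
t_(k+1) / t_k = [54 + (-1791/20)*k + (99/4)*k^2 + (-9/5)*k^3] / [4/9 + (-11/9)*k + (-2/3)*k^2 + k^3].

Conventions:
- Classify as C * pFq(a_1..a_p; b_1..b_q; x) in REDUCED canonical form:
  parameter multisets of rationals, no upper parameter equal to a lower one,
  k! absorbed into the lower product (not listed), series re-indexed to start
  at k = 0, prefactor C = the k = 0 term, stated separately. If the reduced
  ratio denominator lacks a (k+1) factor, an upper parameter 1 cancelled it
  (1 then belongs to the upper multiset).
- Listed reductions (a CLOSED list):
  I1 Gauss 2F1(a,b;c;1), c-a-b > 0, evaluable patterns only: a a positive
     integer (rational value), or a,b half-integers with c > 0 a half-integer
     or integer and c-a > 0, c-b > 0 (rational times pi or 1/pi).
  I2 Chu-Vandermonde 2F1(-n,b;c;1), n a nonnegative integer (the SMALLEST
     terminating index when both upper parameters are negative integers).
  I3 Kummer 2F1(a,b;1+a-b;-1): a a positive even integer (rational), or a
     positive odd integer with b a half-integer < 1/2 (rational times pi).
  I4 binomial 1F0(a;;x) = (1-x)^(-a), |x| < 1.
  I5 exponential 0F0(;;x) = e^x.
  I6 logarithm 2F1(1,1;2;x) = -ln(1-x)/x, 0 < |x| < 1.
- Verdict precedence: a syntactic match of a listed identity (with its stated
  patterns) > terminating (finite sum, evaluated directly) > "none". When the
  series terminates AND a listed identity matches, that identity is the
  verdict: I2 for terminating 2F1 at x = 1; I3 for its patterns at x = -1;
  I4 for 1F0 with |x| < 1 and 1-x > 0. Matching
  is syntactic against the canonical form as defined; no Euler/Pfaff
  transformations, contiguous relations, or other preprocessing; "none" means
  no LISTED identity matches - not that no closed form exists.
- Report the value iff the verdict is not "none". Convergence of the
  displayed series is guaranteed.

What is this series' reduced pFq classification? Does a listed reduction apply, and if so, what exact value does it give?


With C = 5/11: the canonical form is 3F2(-8, -5, -3/4; -4/3, -1/3; -9/5). Verdict: terminating - upper parameter -5 makes this a finite sum (last index 5), evaluated exactly. Sum: 6433869203629/1239040000.

Key observation: with t_0 = 5/11, factor the ratio over Q (prefactor 5/11): negated roots = parameters.
Term ratio: r(k) = (-9/5) * (k-8) (k-5) (k-3/4) / [(k-4/3) (k-1/3) (k+1)] - poly over poly, x = (-9/5) from leading terms; C = 5/11 at k = 0.


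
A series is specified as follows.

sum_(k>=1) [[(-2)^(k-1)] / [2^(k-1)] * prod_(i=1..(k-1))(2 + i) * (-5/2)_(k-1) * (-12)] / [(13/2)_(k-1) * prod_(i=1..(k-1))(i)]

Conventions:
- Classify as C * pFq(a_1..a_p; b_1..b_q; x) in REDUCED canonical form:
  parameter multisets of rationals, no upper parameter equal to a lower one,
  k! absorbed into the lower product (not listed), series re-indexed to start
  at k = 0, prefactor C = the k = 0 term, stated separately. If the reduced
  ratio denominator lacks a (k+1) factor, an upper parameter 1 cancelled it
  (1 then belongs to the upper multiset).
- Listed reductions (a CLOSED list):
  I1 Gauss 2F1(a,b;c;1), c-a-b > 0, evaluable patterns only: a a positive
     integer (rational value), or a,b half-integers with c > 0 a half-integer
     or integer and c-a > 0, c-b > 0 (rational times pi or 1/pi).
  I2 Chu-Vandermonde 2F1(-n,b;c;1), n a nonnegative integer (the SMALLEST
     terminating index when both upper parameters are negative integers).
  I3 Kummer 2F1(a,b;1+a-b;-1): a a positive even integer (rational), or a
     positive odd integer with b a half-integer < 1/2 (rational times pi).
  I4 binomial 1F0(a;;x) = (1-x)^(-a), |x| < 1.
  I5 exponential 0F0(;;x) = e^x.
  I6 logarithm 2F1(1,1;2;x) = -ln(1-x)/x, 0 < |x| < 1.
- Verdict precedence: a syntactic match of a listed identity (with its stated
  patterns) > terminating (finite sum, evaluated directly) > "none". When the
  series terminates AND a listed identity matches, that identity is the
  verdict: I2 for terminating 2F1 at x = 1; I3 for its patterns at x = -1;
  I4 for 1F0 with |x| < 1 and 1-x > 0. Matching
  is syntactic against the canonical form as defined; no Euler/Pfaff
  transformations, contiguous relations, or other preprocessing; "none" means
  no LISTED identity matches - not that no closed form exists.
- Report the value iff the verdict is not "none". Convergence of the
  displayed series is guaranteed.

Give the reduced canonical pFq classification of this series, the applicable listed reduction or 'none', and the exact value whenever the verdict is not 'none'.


With C = -12: the canonical form is 2F1(-5/2, 3; 13/2; -1). Verdict: Kummer's theorem (I3) applies (x = -1; c = 13/2 equals 1+a-b for upper {-5/2, 3}: listed pattern). Value: (-10395/1024) * pi.

Structural cue: from the first term -12: the two k-th powers (C = -12) combine into one argument.
Adjacent-term ratio: r(k) = (-1) * (k-5/2) (k+3) / [(k+13/2) (k+1)] - rational in k. x = (-1); t_0 = -12; negate the roots.


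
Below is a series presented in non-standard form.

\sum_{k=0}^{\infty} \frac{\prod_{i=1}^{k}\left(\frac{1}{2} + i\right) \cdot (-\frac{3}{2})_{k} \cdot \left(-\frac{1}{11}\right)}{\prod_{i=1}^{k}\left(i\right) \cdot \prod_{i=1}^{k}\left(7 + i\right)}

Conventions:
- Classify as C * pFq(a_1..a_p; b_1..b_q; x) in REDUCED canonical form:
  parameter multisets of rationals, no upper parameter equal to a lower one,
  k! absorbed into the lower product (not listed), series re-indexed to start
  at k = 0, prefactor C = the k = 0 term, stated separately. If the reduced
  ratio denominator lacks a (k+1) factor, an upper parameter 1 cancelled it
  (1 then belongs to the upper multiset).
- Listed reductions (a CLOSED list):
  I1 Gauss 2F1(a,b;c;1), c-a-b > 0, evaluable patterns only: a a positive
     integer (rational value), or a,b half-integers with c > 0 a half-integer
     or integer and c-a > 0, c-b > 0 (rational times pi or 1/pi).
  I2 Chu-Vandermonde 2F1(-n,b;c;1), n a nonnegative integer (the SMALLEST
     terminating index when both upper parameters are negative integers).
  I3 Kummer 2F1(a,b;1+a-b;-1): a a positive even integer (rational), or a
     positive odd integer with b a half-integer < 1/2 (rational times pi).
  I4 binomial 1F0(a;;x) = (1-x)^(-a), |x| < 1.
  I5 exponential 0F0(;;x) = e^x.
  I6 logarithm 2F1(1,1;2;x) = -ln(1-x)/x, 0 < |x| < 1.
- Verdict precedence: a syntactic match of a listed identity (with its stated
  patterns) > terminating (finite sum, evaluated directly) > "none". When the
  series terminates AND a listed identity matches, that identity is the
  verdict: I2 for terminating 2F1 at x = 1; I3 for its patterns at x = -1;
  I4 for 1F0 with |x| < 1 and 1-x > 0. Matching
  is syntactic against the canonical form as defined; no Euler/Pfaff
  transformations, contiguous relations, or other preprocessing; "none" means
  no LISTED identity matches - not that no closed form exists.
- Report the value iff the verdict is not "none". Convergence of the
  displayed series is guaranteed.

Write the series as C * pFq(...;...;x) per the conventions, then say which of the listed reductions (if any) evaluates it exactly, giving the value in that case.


At argument 1: a 2F1 with upper {-\frac{3}{2}, \frac{3}{2}}, lower {8}, scaled by C = -\frac{1}{11}. Verdict: Gauss's theorem I1 (half-integer case) applies (x = 1; upper {-\frac{3}{2}, \frac{3}{2}} half-integers, c = 8 in the evaluable pattern). Its exact value is \left(-\frac{8388608}{39710385}\right) / \pi.

Key step: t_0 = -\frac{1}{11} here, and the product of the first k integers (prefactor -1/11) is k!.
Step ratio: r(k) = 1 * (k-\frac{3}{2}) (k+\frac{3}{2}) / [(k+8) (k+1)] - rational in k, leading ratio 1; with t_0 = -\frac{1}{11}, classification follows.


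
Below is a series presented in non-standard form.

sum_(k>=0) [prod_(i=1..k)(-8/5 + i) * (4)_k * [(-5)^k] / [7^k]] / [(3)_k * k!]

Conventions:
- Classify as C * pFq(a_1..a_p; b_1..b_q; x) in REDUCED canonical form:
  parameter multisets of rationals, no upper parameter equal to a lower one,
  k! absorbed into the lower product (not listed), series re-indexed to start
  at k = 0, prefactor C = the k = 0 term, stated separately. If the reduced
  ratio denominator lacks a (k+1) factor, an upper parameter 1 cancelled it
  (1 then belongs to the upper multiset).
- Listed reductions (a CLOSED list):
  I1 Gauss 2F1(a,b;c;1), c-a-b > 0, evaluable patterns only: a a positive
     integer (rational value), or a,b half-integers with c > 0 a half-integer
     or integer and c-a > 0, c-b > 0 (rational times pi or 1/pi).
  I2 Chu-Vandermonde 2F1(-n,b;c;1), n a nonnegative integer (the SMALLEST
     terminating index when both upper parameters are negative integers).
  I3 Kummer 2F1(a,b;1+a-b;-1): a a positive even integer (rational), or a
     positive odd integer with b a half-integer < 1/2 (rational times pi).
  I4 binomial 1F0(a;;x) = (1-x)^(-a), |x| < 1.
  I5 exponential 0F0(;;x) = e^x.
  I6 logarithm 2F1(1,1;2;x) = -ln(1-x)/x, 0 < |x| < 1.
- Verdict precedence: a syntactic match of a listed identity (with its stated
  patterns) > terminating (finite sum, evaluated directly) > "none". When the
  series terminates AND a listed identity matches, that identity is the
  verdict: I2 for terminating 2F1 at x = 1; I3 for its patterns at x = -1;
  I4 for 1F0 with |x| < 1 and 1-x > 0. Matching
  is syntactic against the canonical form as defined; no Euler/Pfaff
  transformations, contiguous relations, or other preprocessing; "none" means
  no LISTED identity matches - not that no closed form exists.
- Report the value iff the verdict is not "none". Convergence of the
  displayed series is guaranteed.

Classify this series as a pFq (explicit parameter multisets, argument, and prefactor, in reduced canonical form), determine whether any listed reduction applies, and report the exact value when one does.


Reduced: x = -5/7, 2F1, upper = {-3/5, 4}, lower = {3}, C = 1. Verdict: none - at argument -5/7 the multisets {-3/5, 4} ; {3} match no listed identity.

Structural cue: from the first term 1: the two geometric factors (C = 1) combine into one argument.
Ratio: r(k) = (-5/7) * (k-3/5) (k+4) / [(k+3) (k+1)] - rational in k. x = (-5/7); t_0 = 1; negate the roots.


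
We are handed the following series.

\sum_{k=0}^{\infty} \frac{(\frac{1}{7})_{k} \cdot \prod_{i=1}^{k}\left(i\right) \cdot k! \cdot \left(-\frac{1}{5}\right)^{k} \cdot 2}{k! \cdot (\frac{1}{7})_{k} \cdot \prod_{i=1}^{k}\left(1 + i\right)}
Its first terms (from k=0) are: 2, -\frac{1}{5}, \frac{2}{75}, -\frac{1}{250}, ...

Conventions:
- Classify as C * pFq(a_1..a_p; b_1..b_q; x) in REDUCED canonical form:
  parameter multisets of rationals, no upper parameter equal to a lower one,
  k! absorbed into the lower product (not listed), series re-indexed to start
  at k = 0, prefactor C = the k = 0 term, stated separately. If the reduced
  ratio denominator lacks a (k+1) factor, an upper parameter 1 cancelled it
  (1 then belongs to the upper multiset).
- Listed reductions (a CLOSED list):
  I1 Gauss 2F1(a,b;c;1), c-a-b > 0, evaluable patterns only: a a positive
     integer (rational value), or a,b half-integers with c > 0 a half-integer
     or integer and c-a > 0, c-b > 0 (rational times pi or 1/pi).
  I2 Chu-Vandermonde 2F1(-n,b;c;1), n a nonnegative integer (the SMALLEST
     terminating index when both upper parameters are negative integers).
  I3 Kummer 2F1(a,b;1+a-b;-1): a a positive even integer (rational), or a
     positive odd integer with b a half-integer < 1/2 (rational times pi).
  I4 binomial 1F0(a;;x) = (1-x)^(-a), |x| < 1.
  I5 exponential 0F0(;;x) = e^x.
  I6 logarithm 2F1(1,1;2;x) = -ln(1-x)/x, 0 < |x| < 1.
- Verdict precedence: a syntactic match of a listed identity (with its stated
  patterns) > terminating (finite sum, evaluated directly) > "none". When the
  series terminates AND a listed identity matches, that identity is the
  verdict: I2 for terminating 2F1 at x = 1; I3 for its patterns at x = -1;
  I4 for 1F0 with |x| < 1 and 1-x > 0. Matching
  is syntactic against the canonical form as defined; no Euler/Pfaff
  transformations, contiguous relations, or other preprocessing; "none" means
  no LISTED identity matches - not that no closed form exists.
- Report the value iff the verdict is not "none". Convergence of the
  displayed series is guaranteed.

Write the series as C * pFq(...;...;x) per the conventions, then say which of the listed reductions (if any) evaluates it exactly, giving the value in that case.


Reduced: x = -\frac{1}{5}, 2F1, upper = {1, 1}, lower = {2}, C = 2. Verdict: logarithm (I6) fires (the logarithm: parameters (1,1;2), x = -\frac{1}{5}). Exact value: 10 \cdot \ln\left(\frac{6}{5}\right).

Key step: x = -\frac{1}{5} and the running product (C = 2, x = -1/5) telescopes to a rising factorial.
Adjacent-term ratio: r(k) = -\frac{1}{5} * (k+1) (k+1) / [(k+2) (k+1)] ; factor over Q: parameters, x = -\frac{1}{5}, and C = 2.
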